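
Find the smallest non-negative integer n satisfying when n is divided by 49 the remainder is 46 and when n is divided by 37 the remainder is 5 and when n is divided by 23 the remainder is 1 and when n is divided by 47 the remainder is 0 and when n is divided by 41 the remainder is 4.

47000846

From n ≡ 46 (mod 49) write n = 46 + 49t. Substituting into n ≡ 5 (mod 37) gives 49t ≡ 33 (mod 37), and since 12⁻¹ ≡ 34 (mod 37), t ≡ 12. Hence n ≡ 46 + 49·12 = 634 (mod 1813).
From n ≡ 634 (mod 1813) write n = 634 + 1813t. Substituting into n ≡ 1 (mod 23) gives 1813t ≡ 11 (mod 23), and since 19⁻¹ ≡ 17 (mod 23), t ≡ 3. Hence n ≡ 634 + 1813·3 = 6073 (mod 41699).
From n ≡ 6073 (mod 41699) write n = 6073 + 41699t. Substituting into n ≡ 0 (mod 47) gives 41699t ≡ 37 (mod 47), and since 10⁻¹ ≡ 33 (mod 47), t ≡ 46. Hence n ≡ 6073 + 41699·46 = 1924227 (mod 1959853).
From n ≡ 1924227 (mod 1959853) write n = 1924227 + 1959853t. Substituting into n ≡ 4 (mod 41) gives 1959853t ≡ 30 (mod 41), and since 12⁻¹ ≡ 24 (mod 41), t ≡ 23. Hence n ≡ 1924227 + 1959853·23 = 47000846 (mod 80353973).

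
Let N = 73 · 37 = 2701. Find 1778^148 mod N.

Mod 73: 1778 ≡ 26; by Fermat, exponent reduces to 148 mod 72 = 4; 26^4 ≡ 69 (mod 73).
Mod 37: 1778 ≡ 2; by Fermat, exponent reduces to 148 mod 36 = 4; 2^4 ≡ 16 (mod 37).
Combine by CRT: x ≡ 69 (mod 73), x ≡ 16 (mod 37) ⇒ x ≡ 1237 (mod 2701).

1237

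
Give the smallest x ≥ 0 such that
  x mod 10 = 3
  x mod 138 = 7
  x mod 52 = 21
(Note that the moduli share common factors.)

Combine the congruences pairwise.
gcd(10, 138) = 2 and 2 | (7 − 3), so the pair is consistent; merging gives x ≡ 283 (mod 690), where 690 = lcm(10, 138).
gcd(690, 52) = 2 and 2 | (21 − 283), so the pair is consistent; merging gives x ≡ 7873 (mod 17940), where 17940 = lcm(690, 52).
The solution is unique modulo lcm(10, 138, 52) = 17940.

7873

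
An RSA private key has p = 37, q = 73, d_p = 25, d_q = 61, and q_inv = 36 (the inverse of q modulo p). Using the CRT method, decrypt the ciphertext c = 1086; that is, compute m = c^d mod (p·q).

1670

m₁ = c^(d_p) mod p: c ≡ 13 (mod 37), and 13^25 mod 37 = 5.
m₂ = c^(d_q) mod q: c ≡ 64 (mod 73), and 64^61 mod 73 = 64.
h = q_inv·(m₁ − m₂) mod p = 36·(5 − 64) mod 37 = 22.
m = m₂ + h·q = 64 + 22·73 = 1670.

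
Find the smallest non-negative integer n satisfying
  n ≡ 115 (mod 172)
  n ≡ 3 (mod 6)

459

gcd(172, 6) = 2 and 2 | (3 − 115), so the pair is consistent; merging gives n ≡ 459 (mod 516), where 516 = lcm(172, 6).
The solution is unique modulo lcm(172, 6) = 516.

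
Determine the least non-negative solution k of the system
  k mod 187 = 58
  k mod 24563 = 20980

gcd(187, 24563) = 11 and 11 | (20980 − 58), so the pair is consistent; merging gives k ≡ 168358 (mod 417571), where 417571 = lcm(187, 24563).
The solution is unique modulo lcm(187, 24563) = 417571.

168358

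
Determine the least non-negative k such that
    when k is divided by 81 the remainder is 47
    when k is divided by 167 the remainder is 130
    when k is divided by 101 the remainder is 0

1019999

The moduli are pairwise coprime; N = 81·167·101 = 1366227.
N/81 = 16867; 16867 ≡ 19 (mod 81); 19·64 ≡ 1, so inverse 64.
N/167 = 8181; 8181 ≡ 165 (mod 167); 165·83 ≡ 1, so inverse 83.
N/101 = 13527; 13527 ≡ 94 (mod 101); 94·72 ≡ 1, so inverse 72.
k ≡ 47·16867·64 + 130·8181·83 + 0·13527·72 = 139008926.
139008926 mod 1366227 = 1019999.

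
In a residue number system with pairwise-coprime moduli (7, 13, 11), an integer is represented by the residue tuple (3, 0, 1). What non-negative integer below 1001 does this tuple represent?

507

The moduli are pairwise coprime; N = 7·13·11 = 1001.
N/7 = 143; 143 ≡ 3 (mod 7); 3·5 ≡ 1, so inverse 5.
N/13 = 77; 77 ≡ 12 (mod 13); 12·12 ≡ 1, so inverse 12.
N/11 = 91; 91 ≡ 3 (mod 11); 3·4 ≡ 1, so inverse 4.
x ≡ 3·143·5 + 0·77·12 + 1·91·4 = 2509.
2509 mod 1001 = 507.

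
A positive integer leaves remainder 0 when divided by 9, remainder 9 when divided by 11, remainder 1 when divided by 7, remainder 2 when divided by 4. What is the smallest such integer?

The moduli are pairwise coprime; N = 9·11·7·4 = 2772.
N/9 = 308; 308 ≡ 2 (mod 9); 2·5 ≡ 1, so inverse 5.
N/11 = 252; 252 ≡ 10 (mod 11); 10·10 ≡ 1, so inverse 10.
N/7 = 396; 396 ≡ 4 (mod 7); 4·2 ≡ 1, so inverse 2.
N/4 = 693; 693 ≡ 1 (mod 4), inverse 1.
x ≡ 0·308·5 + 9·252·10 + 1·396·2 + 2·693·1 = 24858.
24858 mod 2772 = 2682.

2682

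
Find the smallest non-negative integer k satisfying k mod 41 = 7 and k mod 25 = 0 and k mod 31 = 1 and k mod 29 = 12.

The moduli are pairwise coprime; N = 41·25·31·29 = 921475.
N/41 = 22475; 22475 ≡ 7 (mod 41); 7·6 ≡ 1, so inverse 6.
N/25 = 36859; 36859 ≡ 9 (mod 25); 9·14 ≡ 1, so inverse 14.
N/31 = 29725; 29725 ≡ 27 (mod 31); 27·23 ≡ 1, so inverse 23.
N/29 = 31775; 31775 ≡ 20 (mod 29); 20·16 ≡ 1, so inverse 16.
k ≡ 7·22475·6 + 0·36859·14 + 1·29725·23 + 12·31775·16 = 7728425.
7728425 mod 921475 = 356625.

356625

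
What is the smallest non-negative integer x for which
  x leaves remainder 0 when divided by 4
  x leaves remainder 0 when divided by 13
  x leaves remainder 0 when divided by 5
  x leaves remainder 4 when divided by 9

Combine the congruences pairwise.
From x ≡ 0 (mod 4) write x = 0 + 4t. Substituting into x ≡ 0 (mod 13) gives 4t ≡ 0 (mod 13), and since 4⁻¹ ≡ 10 (mod 13), t ≡ 0. Hence x ≡ 0 + 4·0 = 0 (mod 52).
From x ≡ 0 (mod 52) write x = 0 + 52t. Substituting into x ≡ 0 (mod 5) gives 52t ≡ 0 (mod 5), and since 2⁻¹ ≡ 3 (mod 5), t ≡ 0. Hence x ≡ 0 + 52·0 = 0 (mod 260).
From x ≡ 0 (mod 260) write x = 0 + 260t. Substituting into x ≡ 4 (mod 9) gives 260t ≡ 4 (mod 9), and since 8⁻¹ ≡ 8 (mod 9), t ≡ 5. Hence x ≡ 0 + 260·5 = 1300 (mod 2340).

1300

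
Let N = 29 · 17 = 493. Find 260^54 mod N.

291

Mod 29: 260 ≡ 28; by Fermat, exponent reduces to 54 mod 28 = 26; 28^26 ≡ 1 (mod 29).
Mod 17: 260 ≡ 5; by Fermat, exponent reduces to 54 mod 16 = 6; 5^6 ≡ 2 (mod 17).
Combine by CRT: x ≡ 1 (mod 29), x ≡ 2 (mod 17) ⇒ x ≡ 291 (mod 493).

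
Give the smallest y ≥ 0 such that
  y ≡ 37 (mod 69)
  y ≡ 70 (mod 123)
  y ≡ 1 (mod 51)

44473

gcd(69, 123) = 3 and 3 | (70 − 37), so the pair is consistent; merging gives y ≡ 2038 (mod 2829), where 2829 = lcm(69, 123).
gcd(2829, 51) = 3 and 3 | (1 − 2038), so the pair is consistent; merging gives y ≡ 44473 (mod 48093), where 48093 = lcm(2829, 51).
The solution is unique modulo lcm(69, 123, 51) = 48093.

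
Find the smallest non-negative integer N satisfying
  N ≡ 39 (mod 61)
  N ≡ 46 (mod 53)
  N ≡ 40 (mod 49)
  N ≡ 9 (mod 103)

The moduli are pairwise coprime; M = 61·53·49·103 = 16316951.
M/61 = 267491; 267491 ≡ 6 (mod 61); 6·51 ≡ 1, so inverse 51.
M/53 = 307867; 307867 ≡ 43 (mod 53); 43·37 ≡ 1, so inverse 37.
M/49 = 332999; 332999 ≡ 44 (mod 49); 44·39 ≡ 1, so inverse 39.
M/103 = 158417; 158417 ≡ 3 (mod 103); 3·69 ≡ 1, so inverse 69.
N ≡ 39·267491·51 + 46·307867·37 + 40·332999·39 + 9·158417·69 = 1673884630.
1673884630 mod 16316951 = 9555628.

9555628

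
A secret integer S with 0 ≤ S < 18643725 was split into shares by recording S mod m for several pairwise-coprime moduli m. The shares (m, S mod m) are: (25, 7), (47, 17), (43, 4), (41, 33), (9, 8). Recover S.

14627357

From S ≡ 7 (mod 25) write S = 7 + 25t. Substituting into S ≡ 17 (mod 47) gives 25t ≡ 10 (mod 47), and since 25⁻¹ ≡ 32 (mod 47), t ≡ 38. Hence S ≡ 7 + 25·38 = 957 (mod 1175).
From S ≡ 957 (mod 1175) write S = 957 + 1175t. Substituting into S ≡ 4 (mod 43) gives 1175t ≡ 36 (mod 43), and since 14⁻¹ ≡ 40 (mod 43), t ≡ 21. Hence S ≡ 957 + 1175·21 = 25632 (mod 50525).
From S ≡ 25632 (mod 50525) write S = 25632 + 50525t. Substituting into S ≡ 33 (mod 41) gives 50525t ≡ 26 (mod 41), and since 13⁻¹ ≡ 19 (mod 41), t ≡ 2. Hence S ≡ 25632 + 50525·2 = 126682 (mod 2071525).
From S ≡ 126682 (mod 2071525) write S = 126682 + 2071525t. Substituting into S ≡ 8 (mod 9) gives 2071525t ≡ 1 (mod 9), and since 4⁻¹ ≡ 7 (mod 9), t ≡ 7. Hence S ≡ 126682 + 2071525·7 = 14627357 (mod 18643725).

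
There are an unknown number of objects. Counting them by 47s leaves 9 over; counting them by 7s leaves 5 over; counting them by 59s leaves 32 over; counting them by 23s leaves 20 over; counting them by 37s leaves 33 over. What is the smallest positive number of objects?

7498342

From N ≡ 9 (mod 47) write N = 9 + 47t. Substituting into N ≡ 5 (mod 7) gives 47t ≡ 3 (mod 7), and since 5⁻¹ ≡ 3 (mod 7), t ≡ 2. Hence N ≡ 9 + 47·2 = 103 (mod 329).
From N ≡ 103 (mod 329) write N = 103 + 329t. Substituting into N ≡ 32 (mod 59) gives 329t ≡ 47 (mod 59), and since 34⁻¹ ≡ 33 (mod 59), t ≡ 17. Hence N ≡ 103 + 329·17 = 5696 (mod 19411).
From N ≡ 5696 (mod 19411) write N = 5696 + 19411t. Substituting into N ≡ 20 (mod 23) gives 19411t ≡ 5 (mod 23), and since 22⁻¹ ≡ 22 (mod 23), t ≡ 18. Hence N ≡ 5696 + 19411·18 = 355094 (mod 446453).
From N ≡ 355094 (mod 446453) write N = 355094 + 446453t. Substituting into N ≡ 33 (mod 37) gives 446453t ≡ 28 (mod 37), and since 11⁻¹ ≡ 27 (mod 37), t ≡ 16. Hence N ≡ 355094 + 446453·16 = 7498342 (mod 16518761).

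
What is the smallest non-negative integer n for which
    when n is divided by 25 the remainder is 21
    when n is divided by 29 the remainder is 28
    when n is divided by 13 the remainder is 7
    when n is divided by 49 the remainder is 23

65046

Combine the congruences pairwise.
From n ≡ 21 (mod 25) write n = 21 + 25t. Substituting into n ≡ 28 (mod 29) gives 25t ≡ 7 (mod 29), and since 25⁻¹ ≡ 7 (mod 29), t ≡ 20. Hence n ≡ 21 + 25·20 = 521 (mod 725).
From n ≡ 521 (mod 725) write n = 521 + 725t. Substituting into n ≡ 7 (mod 13) gives 725t ≡ 6 (mod 13), and since 10⁻¹ ≡ 4 (mod 13), t ≡ 11. Hence n ≡ 521 + 725·11 = 8496 (mod 9425).
From n ≡ 8496 (mod 9425) write n = 8496 + 9425t. Substituting into n ≡ 23 (mod 49) gives 9425t ≡ 4 (mod 49), and since 17⁻¹ ≡ 26 (mod 49), t ≡ 6. Hence n ≡ 8496 + 9425·6 = 65046 (mod 461825).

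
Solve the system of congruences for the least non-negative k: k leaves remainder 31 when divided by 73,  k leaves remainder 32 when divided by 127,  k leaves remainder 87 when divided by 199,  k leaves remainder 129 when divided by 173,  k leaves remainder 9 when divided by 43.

The moduli are pairwise coprime; N = 73·127·199·173·43 = 13724426831.
N/73 = 188005847; 188005847 ≡ 41 (mod 73); 41·57 ≡ 1, so inverse 57.
N/127 = 108066353; 108066353 ≡ 21 (mod 127); 21·121 ≡ 1, so inverse 121.
N/199 = 68966969; 68966969 ≡ 136 (mod 199); 136·60 ≡ 1, so inverse 60.
N/173 = 79331947; 79331947 ≡ 29 (mod 173); 29·6 ≡ 1, so inverse 6.
N/43 = 319172717; 319172717 ≡ 14 (mod 43); 14·40 ≡ 1, so inverse 40.
k ≡ 31·188005847·57 + 32·108066353·121 + 87·68966969·60 + 129·79331947·6 + 9·319172717·40 = 1286951933743.
1286951933743 mod 13724426831 = 10580238460.

10580238460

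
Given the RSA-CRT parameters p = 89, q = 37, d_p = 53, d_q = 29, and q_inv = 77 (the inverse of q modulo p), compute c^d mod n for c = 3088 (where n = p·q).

2299

m₁ = c^(d_p) mod p: c ≡ 62 (mod 89), and 62^53 mod 89 = 74.
m₂ = c^(d_q) mod q: c ≡ 17 (mod 37), and 17^29 mod 37 = 5.
h = q_inv·(m₁ − m₂) mod p = 77·(74 − 5) mod 89 = 62.
m = m₂ + h·q = 5 + 62·37 = 2299.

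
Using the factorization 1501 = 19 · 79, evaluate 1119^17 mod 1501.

256

Mod 19: 1119 ≡ 17; 17^17 ≡ 9 (mod 19).
Mod 79: 1119 ≡ 13; 13^17 ≡ 19 (mod 79).
Combine by CRT: x ≡ 9 (mod 19), x ≡ 19 (mod 79) ⇒ x ≡ 256 (mod 1501).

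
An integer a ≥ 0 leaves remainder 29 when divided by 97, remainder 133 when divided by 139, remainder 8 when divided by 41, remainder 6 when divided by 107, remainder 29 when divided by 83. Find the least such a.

3575006324

From a ≡ 29 (mod 97) write a = 29 + 97t. Substituting into a ≡ 133 (mod 139) gives 97t ≡ 104 (mod 139), and since 97⁻¹ ≡ 43 (mod 139), t ≡ 24. Hence a ≡ 29 + 97·24 = 2357 (mod 13483).
From a ≡ 2357 (mod 13483) write a = 2357 + 13483t. Substituting into a ≡ 8 (mod 41) gives 13483t ≡ 29 (mod 41), and since 35⁻¹ ≡ 34 (mod 41), t ≡ 2. Hence a ≡ 2357 + 13483·2 = 29323 (mod 552803).
From a ≡ 29323 (mod 552803) write a = 29323 + 552803t. Substituting into a ≡ 6 (mod 107) gives 552803t ≡ 1 (mod 107), and since 41⁻¹ ≡ 47 (mod 107), t ≡ 47. Hence a ≡ 29323 + 552803·47 = 26011064 (mod 59149921).
From a ≡ 26011064 (mod 59149921) write a = 26011064 + 59149921t. Substituting into a ≡ 29 (mod 83) gives 59149921t ≡ 3 (mod 83), and since 54⁻¹ ≡ 20 (mod 83), t ≡ 60. Hence a ≡ 26011064 + 59149921·60 = 3575006324 (mod 4909443443).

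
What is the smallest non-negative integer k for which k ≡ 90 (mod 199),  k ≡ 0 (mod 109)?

Combine the congruences pairwise.
From k ≡ 90 (mod 199) write k = 90 + 199t. Substituting into k ≡ 0 (mod 109) gives 199t ≡ 19 (mod 109), and since 90⁻¹ ≡ 86 (mod 109), t ≡ 108. Hence k ≡ 90 + 199·108 = 21582 (mod 21691).

21582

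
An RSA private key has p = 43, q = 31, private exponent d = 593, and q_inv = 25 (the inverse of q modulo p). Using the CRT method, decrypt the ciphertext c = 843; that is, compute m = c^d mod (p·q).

863

d_p = d mod (p−1) = 593 mod 42 = 5; d_q = d mod (q−1) = 23.
m₁ = c^(d_p) mod p: c ≡ 26 (mod 43), and 26^5 mod 43 = 3.
m₂ = c^(d_q) mod q: c ≡ 6 (mod 31), and 6^23 mod 31 = 26.
h = q_inv·(m₁ − m₂) mod p = 25·(3 − 26) mod 43 = 27.
m = m₂ + h·q = 26 + 27·31 = 863.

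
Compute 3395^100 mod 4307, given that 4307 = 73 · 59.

3176

Mod 73: 3395 ≡ 37; by Fermat, exponent reduces to 100 mod 72 = 28; 37^28 ≡ 37 (mod 73).
Mod 59: 3395 ≡ 32; by Fermat, exponent reduces to 100 mod 58 = 42; 32^42 ≡ 49 (mod 59).
Combine by CRT: x ≡ 37 (mod 73), x ≡ 49 (mod 59) ⇒ x ≡ 3176 (mod 4307).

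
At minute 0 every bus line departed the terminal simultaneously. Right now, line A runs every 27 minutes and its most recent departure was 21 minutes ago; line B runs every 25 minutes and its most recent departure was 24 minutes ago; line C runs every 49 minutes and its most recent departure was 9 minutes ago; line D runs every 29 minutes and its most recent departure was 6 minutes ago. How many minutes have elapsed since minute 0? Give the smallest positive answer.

The moduli are pairwise coprime; N = 27·25·49·29 = 959175.
N/27 = 35525; 35525 ≡ 20 (mod 27); 20·23 ≡ 1, so inverse 23.
N/25 = 38367; 38367 ≡ 17 (mod 25); 17·3 ≡ 1, so inverse 3.
N/49 = 19575; 19575 ≡ 24 (mod 49); 24·47 ≡ 1, so inverse 47.
N/29 = 33075; 33075 ≡ 15 (mod 29); 15·2 ≡ 1, so inverse 2.
t ≡ 21·35525·23 + 24·38367·3 + 9·19575·47 + 6·33075·2 = 28598124.
28598124 mod 959175 = 782049.

782049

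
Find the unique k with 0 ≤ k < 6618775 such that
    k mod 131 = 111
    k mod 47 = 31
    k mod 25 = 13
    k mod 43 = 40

4600438

The moduli are pairwise coprime; N = 131·47·25·43 = 6618775.
N/131 = 50525; 50525 ≡ 90 (mod 131); 90·115 ≡ 1, so inverse 115.
N/47 = 140825; 140825 ≡ 13 (mod 47); 13·29 ≡ 1, so inverse 29.
N/25 = 264751; 264751 ≡ 1 (mod 25), inverse 1.
N/43 = 153925; 153925 ≡ 28 (mod 43); 28·20 ≡ 1, so inverse 20.
k ≡ 111·50525·115 + 31·140825·29 + 13·264751·1 + 40·153925·20 = 898135063.
898135063 mod 6618775 = 4600438.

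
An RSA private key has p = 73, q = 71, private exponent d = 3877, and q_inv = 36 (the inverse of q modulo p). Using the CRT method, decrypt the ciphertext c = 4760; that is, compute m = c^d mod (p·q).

3457

d_p = d mod (p−1) = 3877 mod 72 = 61; d_q = d mod (q−1) = 27.
m₁ = c^(d_p) mod p: c ≡ 15 (mod 73), and 15^61 mod 73 = 26.
m₂ = c^(d_q) mod q: c ≡ 3 (mod 71), and 3^27 mod 71 = 49.
h = q_inv·(m₁ − m₂) mod p = 36·(26 − 49) mod 73 = 48.
m = m₂ + h·q = 49 + 48·71 = 3457.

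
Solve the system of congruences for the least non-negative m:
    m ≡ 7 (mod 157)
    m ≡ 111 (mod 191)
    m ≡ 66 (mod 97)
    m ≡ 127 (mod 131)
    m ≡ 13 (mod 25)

From m ≡ 7 (mod 157) write m = 7 + 157t. Substituting into m ≡ 111 (mod 191) gives 157t ≡ 104 (mod 191), and since 157⁻¹ ≡ 73 (mod 191), t ≡ 143. Hence m ≡ 7 + 157·143 = 22458 (mod 29987).
From m ≡ 22458 (mod 29987) write m = 22458 + 29987t. Substituting into m ≡ 66 (mod 97) gives 29987t ≡ 15 (mod 97), and since 14⁻¹ ≡ 7 (mod 97), t ≡ 8. Hence m ≡ 22458 + 29987·8 = 262354 (mod 2908739).
From m ≡ 262354 (mod 2908739) write m = 262354 + 2908739t. Substituting into m ≡ 127 (mod 131) gives 2908739t ≡ 35 (mod 131), and since 15⁻¹ ≡ 35 (mod 131), t ≡ 46. Hence m ≡ 262354 + 2908739·46 = 134064348 (mod 381044809).
From m ≡ 134064348 (mod 381044809) write m = 134064348 + 381044809t. Substituting into m ≡ 13 (mod 25) gives 381044809t ≡ 15 (mod 25), and since 9⁻¹ ≡ 14 (mod 25), t ≡ 10. Hence m ≡ 134064348 + 381044809·10 = 3944512438 (mod 9526120225).

3944512438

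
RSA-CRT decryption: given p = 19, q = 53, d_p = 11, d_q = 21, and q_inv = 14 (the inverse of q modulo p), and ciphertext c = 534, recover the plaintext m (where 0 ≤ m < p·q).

661

m₁ = c^(d_p) mod p: c ≡ 2 (mod 19), and 2^11 mod 19 = 15.
m₂ = c^(d_q) mod q: c ≡ 4 (mod 53), and 4^21 mod 53 = 25.
h = q_inv·(m₁ − m₂) mod p = 14·(15 − 25) mod 19 = 12.
m = m₂ + h·q = 25 + 12·53 = 661.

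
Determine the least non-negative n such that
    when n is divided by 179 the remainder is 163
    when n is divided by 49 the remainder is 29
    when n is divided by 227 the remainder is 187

264188

The moduli are pairwise coprime; M = 179·49·227 = 1991017.
M/179 = 11123; 11123 ≡ 25 (mod 179); 25·43 ≡ 1, so inverse 43.
M/49 = 40633; 40633 ≡ 12 (mod 49); 12·45 ≡ 1, so inverse 45.
M/227 = 8771; 8771 ≡ 145 (mod 227); 145·191 ≡ 1, so inverse 191.
n ≡ 163·11123·43 + 29·40633·45 + 187·8771·191 = 444260979.
444260979 mod 1991017 = 264188.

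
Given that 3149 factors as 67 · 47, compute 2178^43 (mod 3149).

74

Mod 67: 2178 ≡ 34; 34^43 ≡ 7 (mod 67).
Mod 47: 2178 ≡ 16; 16^43 ≡ 27 (mod 47).
Combine by CRT: x ≡ 7 (mod 67), x ≡ 27 (mod 47) ⇒ x ≡ 74 (mod 3149).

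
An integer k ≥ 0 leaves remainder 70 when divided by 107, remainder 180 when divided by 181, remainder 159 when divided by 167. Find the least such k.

1556599

The moduli are pairwise coprime; N = 107·181·167 = 3234289.
N/107 = 30227; 30227 ≡ 53 (mod 107); 53·105 ≡ 1, so inverse 105.
N/181 = 17869; 17869 ≡ 131 (mod 181); 131·76 ≡ 1, so inverse 76.
N/167 = 19367; 19367 ≡ 162 (mod 167); 162·100 ≡ 1, so inverse 100.
k ≡ 70·30227·105 + 180·17869·76 + 159·19367·100 = 774551670.
774551670 mod 3234289 = 1556599.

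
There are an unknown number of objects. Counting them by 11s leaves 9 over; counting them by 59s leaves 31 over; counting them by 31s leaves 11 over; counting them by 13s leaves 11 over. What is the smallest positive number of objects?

From N ≡ 9 (mod 11) write N = 9 + 11t. Substituting into N ≡ 31 (mod 59) gives 11t ≡ 22 (mod 59), and since 11⁻¹ ≡ 43 (mod 59), t ≡ 2. Hence N ≡ 9 + 11·2 = 31 (mod 649).
From N ≡ 31 (mod 649) write N = 31 + 649t. Substituting into N ≡ 11 (mod 31) gives 649t ≡ 11 (mod 31), and since 29⁻¹ ≡ 15 (mod 31), t ≡ 10. Hence N ≡ 31 + 649·10 = 6521 (mod 20119).
From N ≡ 6521 (mod 20119) write N = 6521 + 20119t. Substituting into N ≡ 11 (mod 13) gives 20119t ≡ 3 (mod 13), and since 8⁻¹ ≡ 5 (mod 13), t ≡ 2. Hence N ≡ 6521 + 20119·2 = 46759 (mod 261547).

46759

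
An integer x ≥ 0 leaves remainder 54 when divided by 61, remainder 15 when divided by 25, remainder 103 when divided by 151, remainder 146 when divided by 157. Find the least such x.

From x ≡ 54 (mod 61) write x = 54 + 61t. Substituting into x ≡ 15 (mod 25) gives 61t ≡ 11 (mod 25), and since 11⁻¹ ≡ 16 (mod 25), t ≡ 1. Hence x ≡ 54 + 61·1 = 115 (mod 1525).
From x ≡ 115 (mod 1525) write x = 115 + 1525t. Substituting into x ≡ 103 (mod 151) gives 1525t ≡ 139 (mod 151), and since 15⁻¹ ≡ 141 (mod 151), t ≡ 120. Hence x ≡ 115 + 1525·120 = 183115 (mod 230275).
From x ≡ 183115 (mod 230275) write x = 183115 + 230275t. Substituting into x ≡ 146 (mod 157) gives 230275t ≡ 93 (mod 157), and since 113⁻¹ ≡ 132 (mod 157), t ≡ 30. Hence x ≡ 183115 + 230275·30 = 7091365 (mod 36153175).

7091365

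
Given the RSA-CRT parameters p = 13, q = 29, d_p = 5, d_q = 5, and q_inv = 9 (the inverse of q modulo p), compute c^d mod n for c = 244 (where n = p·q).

m₁ = c^(d_p) mod p: c ≡ 10 (mod 13), and 10^5 mod 13 = 4.
m₂ = c^(d_q) mod q: c ≡ 12 (mod 29), and 12^5 mod 29 = 12.
h = q_inv·(m₁ − m₂) mod p = 9·(4 − 12) mod 13 = 6.
m = m₂ + h·q = 12 + 6·29 = 186.

186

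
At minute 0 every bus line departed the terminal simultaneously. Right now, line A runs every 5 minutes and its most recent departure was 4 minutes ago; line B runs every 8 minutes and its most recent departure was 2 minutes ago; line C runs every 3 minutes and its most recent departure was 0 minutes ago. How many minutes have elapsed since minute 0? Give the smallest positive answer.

The moduli are pairwise coprime; N = 5·8·3 = 120.
N/5 = 24; 24 ≡ 4 (mod 5); 4·4 ≡ 1, so inverse 4.
N/8 = 15; 15 ≡ 7 (mod 8); 7·7 ≡ 1, so inverse 7.
N/3 = 40; 40 ≡ 1 (mod 3), inverse 1.
t ≡ 4·24·4 + 2·15·7 + 0·40·1 = 594.
594 mod 120 = 114.

114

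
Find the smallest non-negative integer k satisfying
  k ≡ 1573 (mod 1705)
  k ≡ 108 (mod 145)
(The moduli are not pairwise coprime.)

gcd(1705, 145) = 5 and 5 | (108 − 1573), so the pair is consistent; merging gives k ≡ 30558 (mod 49445), where 49445 = lcm(1705, 145).
The solution is unique modulo lcm(1705, 145) = 49445.

30558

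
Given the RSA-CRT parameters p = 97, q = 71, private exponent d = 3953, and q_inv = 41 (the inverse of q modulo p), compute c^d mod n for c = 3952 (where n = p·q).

d_p = d mod (p−1) = 3953 mod 96 = 17; d_q = d mod (q−1) = 33.
m₁ = c^(d_p) mod p: c ≡ 72 (mod 97), and 72^17 mod 97 = 95.
m₂ = c^(d_q) mod q: c ≡ 47 (mod 71), and 47^33 mod 71 = 62.
h = q_inv·(m₁ − m₂) mod p = 41·(95 − 62) mod 97 = 92.
m = m₂ + h·q = 62 + 92·71 = 6594.

6594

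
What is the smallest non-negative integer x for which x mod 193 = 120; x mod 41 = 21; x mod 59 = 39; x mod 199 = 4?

33558767

From x ≡ 120 (mod 193) write x = 120 + 193t. Substituting into x ≡ 21 (mod 41) gives 193t ≡ 24 (mod 41), and since 29⁻¹ ≡ 17 (mod 41), t ≡ 39. Hence x ≡ 120 + 193·39 = 7647 (mod 7913).
From x ≡ 7647 (mod 7913) write x = 7647 + 7913t. Substituting into x ≡ 39 (mod 59) gives 7913t ≡ 3 (mod 59), and since 7⁻¹ ≡ 17 (mod 59), t ≡ 51. Hence x ≡ 7647 + 7913·51 = 411210 (mod 466867).
From x ≡ 411210 (mod 466867) write x = 411210 + 466867t. Substituting into x ≡ 4 (mod 199) gives 466867t ≡ 127 (mod 199), and since 13⁻¹ ≡ 46 (mod 199), t ≡ 71. Hence x ≡ 411210 + 466867·71 = 33558767 (mod 92906533).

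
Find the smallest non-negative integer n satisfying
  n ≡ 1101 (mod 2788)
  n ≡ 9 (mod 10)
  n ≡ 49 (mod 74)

gcd(2788, 10) = 2 and 2 | (9 − 1101), so the pair is consistent; merging gives n ≡ 3889 (mod 13940), where 13940 = lcm(2788, 10).
gcd(13940, 74) = 2 and 2 | (49 − 3889), so the pair is consistent; merging gives n ≡ 449969 (mod 515780), where 515780 = lcm(13940, 74).
The solution is unique modulo lcm(2788, 10, 74) = 515780.

449969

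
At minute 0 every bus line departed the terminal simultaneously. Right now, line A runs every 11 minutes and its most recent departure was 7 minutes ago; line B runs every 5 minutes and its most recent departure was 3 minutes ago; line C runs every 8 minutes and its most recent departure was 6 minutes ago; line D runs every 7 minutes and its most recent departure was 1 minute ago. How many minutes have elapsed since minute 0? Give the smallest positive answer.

2878

From t ≡ 7 (mod 11) write t = 7 + 11s. Substituting into t ≡ 3 (mod 5) gives 11s ≡ 1 (mod 5), and since 1⁻¹ ≡ 1 (mod 5), s ≡ 1. Hence t ≡ 7 + 11·1 = 18 (mod 55).
From t ≡ 18 (mod 55) write t = 18 + 55s. Substituting into t ≡ 6 (mod 8) gives 55s ≡ 4 (mod 8), and since 7⁻¹ ≡ 7 (mod 8), s ≡ 4. Hence t ≡ 18 + 55·4 = 238 (mod 440).
From t ≡ 238 (mod 440) write t = 238 + 440s. Substituting into t ≡ 1 (mod 7) gives 440s ≡ 1 (mod 7), and since 6⁻¹ ≡ 6 (mod 7), s ≡ 6. Hence t ≡ 238 + 440·6 = 2878 (mod 3080).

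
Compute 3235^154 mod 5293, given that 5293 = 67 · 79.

Mod 67: 3235 ≡ 19; by Fermat, exponent reduces to 154 mod 66 = 22; 19^22 ≡ 37 (mod 67).
Mod 79: 3235 ≡ 75; by Fermat, exponent reduces to 154 mod 78 = 76; 75^76 ≡ 5 (mod 79).
Combine by CRT: x ≡ 37 (mod 67), x ≡ 5 (mod 79) ⇒ x ≡ 1980 (mod 5293).

1980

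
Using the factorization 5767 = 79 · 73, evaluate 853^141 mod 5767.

5034

Mod 79: 853 ≡ 63; by Fermat, exponent reduces to 141 mod 78 = 63; 63^63 ≡ 57 (mod 79).
Mod 73: 853 ≡ 50; by Fermat, exponent reduces to 141 mod 72 = 69; 50^69 ≡ 70 (mod 73).
Combine by CRT: x ≡ 57 (mod 79), x ≡ 70 (mod 73) ⇒ x ≡ 5034 (mod 5767).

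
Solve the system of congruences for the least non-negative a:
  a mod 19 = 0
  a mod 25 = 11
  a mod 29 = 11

6536

The moduli are pairwise coprime; N = 19·25·29 = 13775.
N/19 = 725; 725 ≡ 3 (mod 19); 3·13 ≡ 1, so inverse 13.
N/25 = 551; 551 ≡ 1 (mod 25), inverse 1.
N/29 = 475; 475 ≡ 11 (mod 29); 11·8 ≡ 1, so inverse 8.
a ≡ 0·725·13 + 11·551·1 + 11·475·8 = 47861.
47861 mod 13775 = 6536.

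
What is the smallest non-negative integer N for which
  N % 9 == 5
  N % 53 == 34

From N ≡ 5 (mod 9) write N = 5 + 9t. Substituting into N ≡ 34 (mod 53) gives 9t ≡ 29 (mod 53), and since 9⁻¹ ≡ 6 (mod 53), t ≡ 15. Hence N ≡ 5 + 9·15 = 140 (mod 477).

140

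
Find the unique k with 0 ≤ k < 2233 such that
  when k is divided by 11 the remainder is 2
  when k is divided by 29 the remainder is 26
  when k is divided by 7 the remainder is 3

The moduli are pairwise coprime; N = 11·29·7 = 2233.
N/11 = 203; 203 ≡ 5 (mod 11); 5·9 ≡ 1, so inverse 9.
N/29 = 77; 77 ≡ 19 (mod 29); 19·26 ≡ 1, so inverse 26.
N/7 = 319; 319 ≡ 4 (mod 7); 4·2 ≡ 1, so inverse 2.
k ≡ 2·203·9 + 26·77·26 + 3·319·2 = 57620.
57620 mod 2233 = 1795.

1795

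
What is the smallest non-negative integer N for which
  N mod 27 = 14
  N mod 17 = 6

From N ≡ 14 (mod 27) write N = 14 + 27t. Substituting into N ≡ 6 (mod 17) gives 27t ≡ 9 (mod 17), and since 10⁻¹ ≡ 12 (mod 17), t ≡ 6. Hence N ≡ 14 + 27·6 = 176 (mod 459).

176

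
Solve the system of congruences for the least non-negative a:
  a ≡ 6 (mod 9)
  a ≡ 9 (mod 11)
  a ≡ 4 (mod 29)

2121

The moduli are pairwise coprime; N = 9·11·29 = 2871.
N/9 = 319; 319 ≡ 4 (mod 9); 4·7 ≡ 1, so inverse 7.
N/11 = 261; 261 ≡ 8 (mod 11); 8·7 ≡ 1, so inverse 7.
N/29 = 99; 99 ≡ 12 (mod 29); 12·17 ≡ 1, so inverse 17.
a ≡ 6·319·7 + 9·261·7 + 4·99·17 = 36573.
36573 mod 2871 = 2121.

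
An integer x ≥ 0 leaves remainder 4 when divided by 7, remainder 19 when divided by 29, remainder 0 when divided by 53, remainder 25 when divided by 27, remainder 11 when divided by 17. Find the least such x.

1203577

The moduli are pairwise coprime; N = 7·29·53·27·17 = 4938381.
N/7 = 705483; 705483 ≡ 2 (mod 7); 2·4 ≡ 1, so inverse 4.
N/29 = 170289; 170289 ≡ 1 (mod 29), inverse 1.
N/53 = 93177; 93177 ≡ 3 (mod 53); 3·18 ≡ 1, so inverse 18.
N/27 = 182903; 182903 ≡ 5 (mod 27); 5·11 ≡ 1, so inverse 11.
N/17 = 290493; 290493 ≡ 14 (mod 17); 14·11 ≡ 1, so inverse 11.
x ≡ 4·705483·4 + 19·170289·1 + 0·93177·18 + 25·182903·11 + 11·290493·11 = 99971197.
99971197 mod 4938381 = 1203577.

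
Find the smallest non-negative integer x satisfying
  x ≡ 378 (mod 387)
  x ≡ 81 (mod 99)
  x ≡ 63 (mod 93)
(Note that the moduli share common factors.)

64233

Combine the congruences pairwise.
gcd(387, 99) = 9 and 9 | (81 − 378), so the pair is consistent; merging gives x ≡ 378 (mod 4257), where 4257 = lcm(387, 99).
gcd(4257, 93) = 3 and 3 | (63 − 378), so the pair is consistent; merging gives x ≡ 64233 (mod 131967), where 131967 = lcm(4257, 93).
The solution is unique modulo lcm(387, 99, 93) = 131967.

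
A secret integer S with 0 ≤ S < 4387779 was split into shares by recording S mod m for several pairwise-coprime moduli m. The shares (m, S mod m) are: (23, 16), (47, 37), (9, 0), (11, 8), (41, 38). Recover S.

The moduli are pairwise coprime; N = 23·47·9·11·41 = 4387779.
N/23 = 190773; 190773 ≡ 11 (mod 23); 11·21 ≡ 1, so inverse 21.
N/47 = 93357; 93357 ≡ 15 (mod 47); 15·22 ≡ 1, so inverse 22.
N/9 = 487531; 487531 ≡ 1 (mod 9), inverse 1.
N/11 = 398889; 398889 ≡ 7 (mod 11); 7·8 ≡ 1, so inverse 8.
N/41 = 107019; 107019 ≡ 9 (mod 41); 9·32 ≡ 1, so inverse 32.
S ≡ 16·190773·21 + 37·93357·22 + 0·487531·1 + 8·398889·8 + 38·107019·32 = 295756326.
295756326 mod 4387779 = 1775133.

1775133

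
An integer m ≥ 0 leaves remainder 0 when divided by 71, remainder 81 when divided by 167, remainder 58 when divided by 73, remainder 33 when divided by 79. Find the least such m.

The moduli are pairwise coprime; N = 71·167·73·79 = 68379319.
N/71 = 963089; 963089 ≡ 45 (mod 71); 45·30 ≡ 1, so inverse 30.
N/167 = 409457; 409457 ≡ 140 (mod 167); 140·68 ≡ 1, so inverse 68.
N/73 = 936703; 936703 ≡ 40 (mod 73); 40·42 ≡ 1, so inverse 42.
N/79 = 865561; 865561 ≡ 37 (mod 79); 37·47 ≡ 1, so inverse 47.
m ≡ 0·963089·30 + 81·409457·68 + 58·936703·42 + 33·865561·47 = 5879582775.
5879582775 mod 68379319 = 67340660.

67340660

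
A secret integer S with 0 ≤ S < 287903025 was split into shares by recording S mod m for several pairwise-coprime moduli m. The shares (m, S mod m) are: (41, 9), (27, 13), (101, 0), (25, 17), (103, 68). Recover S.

190808392

The moduli are pairwise coprime; N = 41·27·101·25·103 = 287903025.
N/41 = 7022025; 7022025 ≡ 37 (mod 41); 37·10 ≡ 1, so inverse 10.
N/27 = 10663075; 10663075 ≡ 19 (mod 27); 19·10 ≡ 1, so inverse 10.
N/101 = 2850525; 2850525 ≡ 2 (mod 101); 2·51 ≡ 1, so inverse 51.
N/25 = 11516121; 11516121 ≡ 21 (mod 25); 21·6 ≡ 1, so inverse 6.
N/103 = 2795175; 2795175 ≡ 64 (mod 103); 64·66 ≡ 1, so inverse 66.
S ≡ 9·7022025·10 + 13·10663075·10 + 0·2850525·51 + 17·11516121·6 + 68·2795175·66 = 15737571742.
15737571742 mod 287903025 = 190808392.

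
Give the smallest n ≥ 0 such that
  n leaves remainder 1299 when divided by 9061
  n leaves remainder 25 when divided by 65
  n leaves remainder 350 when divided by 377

916460

gcd(9061, 65) = 13 and 13 | (25 − 1299), so the pair is consistent; merging gives n ≡ 10360 (mod 45305), where 45305 = lcm(9061, 65).
gcd(45305, 377) = 13 and 13 | (350 − 10360), so the pair is consistent; merging gives n ≡ 916460 (mod 1313845), where 1313845 = lcm(45305, 377).
The solution is unique modulo lcm(9061, 65, 377) = 1313845.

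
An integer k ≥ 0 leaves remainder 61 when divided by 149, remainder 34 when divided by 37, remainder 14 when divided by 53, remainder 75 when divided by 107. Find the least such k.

19870403

From k ≡ 61 (mod 149) write k = 61 + 149t. Substituting into k ≡ 34 (mod 37) gives 149t ≡ 10 (mod 37), and since 1⁻¹ ≡ 1 (mod 37), t ≡ 10. Hence k ≡ 61 + 149·10 = 1551 (mod 5513).
From k ≡ 1551 (mod 5513) write k = 1551 + 5513t. Substituting into k ≡ 14 (mod 53) gives 5513t ≡ 0 (mod 53), and since 1⁻¹ ≡ 1 (mod 53), t ≡ 0. Hence k ≡ 1551 + 5513·0 = 1551 (mod 292189).
From k ≡ 1551 (mod 292189) write k = 1551 + 292189t. Substituting into k ≡ 75 (mod 107) gives 292189t ≡ 22 (mod 107), and since 79⁻¹ ≡ 42 (mod 107), t ≡ 68. Hence k ≡ 1551 + 292189·68 = 19870403 (mod 31264223).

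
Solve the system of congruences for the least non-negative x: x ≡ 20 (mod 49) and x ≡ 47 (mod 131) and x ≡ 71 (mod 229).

1132018

From x ≡ 20 (mod 49) write x = 20 + 49t. Substituting into x ≡ 47 (mod 131) gives 49t ≡ 27 (mod 131), and since 49⁻¹ ≡ 123 (mod 131), t ≡ 46. Hence x ≡ 20 + 49·46 = 2274 (mod 6419).
From x ≡ 2274 (mod 6419) write x = 2274 + 6419t. Substituting into x ≡ 71 (mod 229) gives 6419t ≡ 87 (mod 229), and since 7⁻¹ ≡ 131 (mod 229), t ≡ 176. Hence x ≡ 2274 + 6419·176 = 1132018 (mod 1469951).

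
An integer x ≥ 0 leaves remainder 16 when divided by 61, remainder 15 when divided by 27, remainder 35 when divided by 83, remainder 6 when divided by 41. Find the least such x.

From x ≡ 16 (mod 61) write x = 16 + 61t. Substituting into x ≡ 15 (mod 27) gives 61t ≡ 26 (mod 27), and since 7⁻¹ ≡ 4 (mod 27), t ≡ 23. Hence x ≡ 16 + 61·23 = 1419 (mod 1647).
From x ≡ 1419 (mod 1647) write x = 1419 + 1647t. Substituting into x ≡ 35 (mod 83) gives 1647t ≡ 27 (mod 83), and since 70⁻¹ ≡ 51 (mod 83), t ≡ 49. Hence x ≡ 1419 + 1647·49 = 82122 (mod 136701).
From x ≡ 82122 (mod 136701) write x = 82122 + 136701t. Substituting into x ≡ 6 (mod 41) gives 136701t ≡ 7 (mod 41), and since 7⁻¹ ≡ 6 (mod 41), t ≡ 1. Hence x ≡ 82122 + 136701·1 = 218823 (mod 5604741).

218823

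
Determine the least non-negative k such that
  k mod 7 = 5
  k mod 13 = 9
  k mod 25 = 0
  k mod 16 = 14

Combine the congruences pairwise.
From k ≡ 5 (mod 7) write k = 5 + 7t. Substituting into k ≡ 9 (mod 13) gives 7t ≡ 4 (mod 13), and since 7⁻¹ ≡ 2 (mod 13), t ≡ 8. Hence k ≡ 5 + 7·8 = 61 (mod 91).
From k ≡ 61 (mod 91) write k = 61 + 91t. Substituting into k ≡ 0 (mod 25) gives 91t ≡ 14 (mod 25), and since 16⁻¹ ≡ 11 (mod 25), t ≡ 4. Hence k ≡ 61 + 91·4 = 425 (mod 2275).
From k ≡ 425 (mod 2275) write k = 425 + 2275t. Substituting into k ≡ 14 (mod 16) gives 2275t ≡ 5 (mod 16), and since 3⁻¹ ≡ 11 (mod 16), t ≡ 7. Hence k ≡ 425 + 2275·7 = 16350 (mod 36400).

16350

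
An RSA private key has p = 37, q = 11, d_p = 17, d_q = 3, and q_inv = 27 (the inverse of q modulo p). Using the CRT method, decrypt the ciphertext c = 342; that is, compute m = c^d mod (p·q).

m₁ = c^(d_p) mod p: c ≡ 9 (mod 37), and 9^17 mod 37 = 33.
m₂ = c^(d_q) mod q: c ≡ 1 (mod 11), and 1^3 mod 11 = 1.
h = q_inv·(m₁ − m₂) mod p = 27·(33 − 1) mod 37 = 13.
m = m₂ + h·q = 1 + 13·11 = 144.

144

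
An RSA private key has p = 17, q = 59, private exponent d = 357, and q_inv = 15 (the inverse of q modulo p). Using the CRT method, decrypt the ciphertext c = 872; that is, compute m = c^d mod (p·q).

796

d_p = d mod (p−1) = 357 mod 16 = 5; d_q = d mod (q−1) = 9.
m₁ = c^(d_p) mod p: c ≡ 5 (mod 17), and 5^5 mod 17 = 14.
m₂ = c^(d_q) mod q: c ≡ 46 (mod 59), and 46^9 mod 59 = 29.
h = q_inv·(m₁ − m₂) mod p = 15·(14 − 29) mod 17 = 13.
m = m₂ + h·q = 29 + 13·59 = 796.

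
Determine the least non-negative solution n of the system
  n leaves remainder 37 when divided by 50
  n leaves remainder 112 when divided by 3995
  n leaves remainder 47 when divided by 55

Combine the congruences pairwise.
gcd(50, 3995) = 5 and 5 | (112 − 37), so the pair is consistent; merging gives n ≡ 20087 (mod 39950), where 39950 = lcm(50, 3995).
gcd(39950, 55) = 5 and 5 | (47 − 20087), so the pair is consistent; merging gives n ≡ 419587 (mod 439450), where 439450 = lcm(39950, 55).
The solution is unique modulo lcm(50, 3995, 55) = 439450.

419587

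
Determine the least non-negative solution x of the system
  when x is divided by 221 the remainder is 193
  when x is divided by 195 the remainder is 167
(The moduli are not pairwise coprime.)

gcd(221, 195) = 13 and 13 | (167 − 193), so the pair is consistent; merging gives x ≡ 3287 (mod 3315), where 3315 = lcm(221, 195).
The solution is unique modulo lcm(221, 195) = 3315.

3287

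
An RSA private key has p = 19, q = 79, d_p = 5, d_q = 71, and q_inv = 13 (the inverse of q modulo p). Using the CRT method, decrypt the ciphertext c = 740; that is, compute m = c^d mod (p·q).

398

m₁ = c^(d_p) mod p: c ≡ 18 (mod 19), and 18^5 mod 19 = 18.
m₂ = c^(d_q) mod q: c ≡ 29 (mod 79), and 29^71 mod 79 = 3.
h = q_inv·(m₁ − m₂) mod p = 13·(18 − 3) mod 19 = 5.
m = m₂ + h·q = 3 + 5·79 = 398.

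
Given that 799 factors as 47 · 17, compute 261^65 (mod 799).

Mod 47: 261 ≡ 26; by Fermat, exponent reduces to 65 mod 46 = 19; 26^19 ≡ 19 (mod 47).
Mod 17: 261 ≡ 6; by Fermat, exponent reduces to 65 mod 16 = 1; 6^1 ≡ 6 (mod 17).
Combine by CRT: x ≡ 19 (mod 47), x ≡ 6 (mod 17) ⇒ x ≡ 771 (mod 799).

771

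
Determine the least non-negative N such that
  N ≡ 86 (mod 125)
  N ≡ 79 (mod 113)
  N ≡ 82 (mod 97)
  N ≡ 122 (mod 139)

38701336

The moduli are pairwise coprime; M = 125·113·97·139 = 190447375.
M/125 = 1523579; 1523579 ≡ 79 (mod 125); 79·19 ≡ 1, so inverse 19.
M/113 = 1685375; 1685375 ≡ 93 (mod 113); 93·96 ≡ 1, so inverse 96.
M/97 = 1963375; 1963375 ≡ 95 (mod 97); 95·48 ≡ 1, so inverse 48.
M/139 = 1370125; 1370125 ≡ 2 (mod 139); 2·70 ≡ 1, so inverse 70.
N ≡ 86·1523579·19 + 79·1685375·96 + 82·1963375·48 + 122·1370125·70 = 34700123586.
34700123586 mod 190447375 = 38701336.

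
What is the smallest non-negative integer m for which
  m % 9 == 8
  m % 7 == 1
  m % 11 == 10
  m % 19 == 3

5741

From m ≡ 8 (mod 9) write m = 8 + 9t. Substituting into m ≡ 1 (mod 7) gives 9t ≡ 0 (mod 7), and since 2⁻¹ ≡ 4 (mod 7), t ≡ 0. Hence m ≡ 8 + 9·0 = 8 (mod 63).
From m ≡ 8 (mod 63) write m = 8 + 63t. Substituting into m ≡ 10 (mod 11) gives 63t ≡ 2 (mod 11), and since 8⁻¹ ≡ 7 (mod 11), t ≡ 3. Hence m ≡ 8 + 63·3 = 197 (mod 693).
From m ≡ 197 (mod 693) write m = 197 + 693t. Substituting into m ≡ 3 (mod 19) gives 693t ≡ 15 (mod 19), and since 9⁻¹ ≡ 17 (mod 19), t ≡ 8. Hence m ≡ 197 + 693·8 = 5741 (mod 13167).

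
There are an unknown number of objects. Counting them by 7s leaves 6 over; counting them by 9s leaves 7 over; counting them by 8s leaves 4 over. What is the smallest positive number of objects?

From N ≡ 6 (mod 7) write N = 6 + 7t. Substituting into N ≡ 7 (mod 9) gives 7t ≡ 1 (mod 9), and since 7⁻¹ ≡ 4 (mod 9), t ≡ 4. Hence N ≡ 6 + 7·4 = 34 (mod 63).
From N ≡ 34 (mod 63) write N = 34 + 63t. Substituting into N ≡ 4 (mod 8) gives 63t ≡ 2 (mod 8), and since 7⁻¹ ≡ 7 (mod 8), t ≡ 6. Hence N ≡ 34 + 63·6 = 412 (mod 504).

412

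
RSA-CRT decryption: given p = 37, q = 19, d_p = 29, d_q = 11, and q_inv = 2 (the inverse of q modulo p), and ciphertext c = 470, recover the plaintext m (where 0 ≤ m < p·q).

m₁ = c^(d_p) mod p: c ≡ 26 (mod 37), and 26^29 mod 37 = 10.
m₂ = c^(d_q) mod q: c ≡ 14 (mod 19), and 14^11 mod 19 = 13.
h = q_inv·(m₁ − m₂) mod p = 2·(10 − 13) mod 37 = 31.
m = m₂ + h·q = 13 + 31·19 = 602.

602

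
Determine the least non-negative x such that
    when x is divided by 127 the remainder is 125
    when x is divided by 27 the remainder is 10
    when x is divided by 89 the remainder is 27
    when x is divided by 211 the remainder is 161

54409465

From x ≡ 125 (mod 127) write x = 125 + 127t. Substituting into x ≡ 10 (mod 27) gives 127t ≡ 20 (mod 27), and since 19⁻¹ ≡ 10 (mod 27), t ≡ 11. Hence x ≡ 125 + 127·11 = 1522 (mod 3429).
From x ≡ 1522 (mod 3429) write x = 1522 + 3429t. Substituting into x ≡ 27 (mod 89) gives 3429t ≡ 18 (mod 89), and since 47⁻¹ ≡ 36 (mod 89), t ≡ 25. Hence x ≡ 1522 + 3429·25 = 87247 (mod 305181).
From x ≡ 87247 (mod 305181) write x = 87247 + 305181t. Substituting into x ≡ 161 (mod 211) gives 305181t ≡ 57 (mod 211), and since 75⁻¹ ≡ 166 (mod 211), t ≡ 178. Hence x ≡ 87247 + 305181·178 = 54409465 (mod 64393191).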